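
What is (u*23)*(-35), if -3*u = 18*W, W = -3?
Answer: -14490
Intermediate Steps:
u = 18 (u = -6*(-3) = -⅓*(-54) = 18)
(u*23)*(-35) = (18*23)*(-35) = 414*(-35) = -14490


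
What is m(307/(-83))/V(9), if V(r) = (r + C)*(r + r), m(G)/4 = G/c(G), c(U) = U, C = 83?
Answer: 1/414 ≈ 0.0024155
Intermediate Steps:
m(G) = 4 (m(G) = 4*(G/G) = 4*1 = 4)
V(r) = 2*r*(83 + r) (V(r) = (r + 83)*(r + r) = (83 + r)*(2*r) = 2*r*(83 + r))
m(307/(-83))/V(9) = 4/((2*9*(83 + 9))) = 4/((2*9*92)) = 4/1656 = 4*(1/1656) = 1/414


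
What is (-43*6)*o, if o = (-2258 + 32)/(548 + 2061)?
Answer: 574308/2609 ≈ 220.13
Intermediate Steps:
o = -2226/2609 ≈ -0.85320
(-43*6)*o = -43*6*(-2226/2609) = -258*(-2226/2609) = 574308/2609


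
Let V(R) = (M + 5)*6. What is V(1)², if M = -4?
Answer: 36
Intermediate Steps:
V(R) = 6 (V(R) = (-4 + 5)*6 = 1*6 = 6)
V(1)² = 6² = 36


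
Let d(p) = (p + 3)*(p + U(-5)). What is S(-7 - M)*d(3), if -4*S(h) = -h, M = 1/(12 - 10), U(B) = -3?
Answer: 0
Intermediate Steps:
d(p) = (-3 + p)*(3 + p) (d(p) = (p + 3)*(p - 3) = (3 + p)*(-3 + p) = (-3 + p)*(3 + p))
M = ½ (M = 1/2 = ½ ≈ 0.50000)
S(h) = h/4 (S(h) = -(-1)*h/4 = h/4)
S(-7 - M)*d(3) = ((-7 - 1*½)/4)*(-9 + 3²) = ((-7 - ½)/4)*(-9 + 9) = ((¼)*(-15/2))*0 = -15/8*0 = 0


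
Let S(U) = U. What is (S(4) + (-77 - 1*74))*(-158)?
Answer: 23226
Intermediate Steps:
(S(4) + (-77 - 1*74))*(-158) = (4 + (-77 - 1*74))*(-158) = (4 + (-77 - 74))*(-158) = (4 - 151)*(-158) = -147*(-158) = 23226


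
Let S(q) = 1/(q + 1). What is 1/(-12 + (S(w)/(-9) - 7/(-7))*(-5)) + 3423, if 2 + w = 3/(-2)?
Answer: 530556/155 ≈ 3422.9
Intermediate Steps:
w = -7/2 (w = -2 + 3/(-2) = -2 + 3*(-½) = -2 - 3/2 = -7/2 ≈ -3.5000)
S(q) = 1/(1 + q)
1/(-12 + (S(w)/(-9) - 7/(-7))*(-5)) + 3423 = 1/(-12 + (1/((1 - 7/2)*(-9)) - 7/(-7))*(-5)) + 3423 = 1/(-12 + (-⅑/(-5/2) - 7*(-⅐))*(-5)) + 3423 = 1/(-12 + (-⅖*(-⅑) + 1)*(-5)) + 3423 = 1/(-12 + (2/45 + 1)*(-5)) + 3423 = 1/(-12 + (47/45)*(-5)) + 3423 = 1/(-12 - 47/9) + 3423 = 1/(-155/9) + 3423 = -9/155 + 3423 = 530556/155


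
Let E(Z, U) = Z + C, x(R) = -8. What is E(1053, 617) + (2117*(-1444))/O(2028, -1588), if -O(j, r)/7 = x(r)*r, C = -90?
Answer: 22173653/22232 ≈ 997.38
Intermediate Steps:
O(j, r) = 56*r (O(j, r) = -(-56)*r = 56*r)
E(Z, U) = -90 + Z (E(Z, U) = Z - 90 = -90 + Z)
E(1053, 617) + (2117*(-1444))/O(2028, -1588) = (-90 + 1053) + (2117*(-1444))/((56*(-1588))) = 963 - 3056948/(-88928) = 963 - 3056948*(-1/88928) = 963 + 764237/22232 = 22173653/22232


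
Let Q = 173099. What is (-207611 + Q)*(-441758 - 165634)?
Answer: 20962312704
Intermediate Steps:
(-207611 + Q)*(-441758 - 165634) = (-207611 + 173099)*(-441758 - 165634) = -34512*(-607392) = 20962312704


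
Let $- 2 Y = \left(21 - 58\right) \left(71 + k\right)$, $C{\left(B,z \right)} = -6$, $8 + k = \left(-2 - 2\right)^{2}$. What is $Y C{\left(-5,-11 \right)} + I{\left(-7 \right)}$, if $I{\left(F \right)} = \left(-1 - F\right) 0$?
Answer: $-8769$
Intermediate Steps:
$k = 8$ ($k = -8 + \left(-2 - 2\right)^{2} = -8 + \left(-4\right)^{2} = -8 + 16 = 8$)
$I{\left(F \right)} = 0$
$Y = \frac{2923}{2}$ ($Y = - \frac{\left(21 - 58\right) \left(71 + 8\right)}{2} = - \frac{\left(-37\right) 79}{2} = \left(- \frac{1}{2}\right) \left(-2923\right) = \frac{2923}{2} \approx 1461.5$)
$Y C{\left(-5,-11 \right)} + I{\left(-7 \right)} = \frac{2923}{2} \left(-6\right) + 0 = -8769 + 0 = -8769$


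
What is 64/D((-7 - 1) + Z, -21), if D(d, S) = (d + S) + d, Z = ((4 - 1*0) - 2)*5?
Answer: -64/17 ≈ -3.7647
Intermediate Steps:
Z = 10 (Z = ((4 + 0) - 2)*5 = (4 - 2)*5 = 2*5 = 10)
D(d, S) = S + 2*d (D(d, S) = (S + d) + d = S + 2*d)
64/D((-7 - 1) + Z, -21) = 64/(-21 + 2*((-7 - 1) + 10)) = 64/(-21 + 2*(-8 + 10)) = 64/(-21 + 2*2) = 64/(-21 + 4) = 64/(-17) = 64*(-1/17) = -64/17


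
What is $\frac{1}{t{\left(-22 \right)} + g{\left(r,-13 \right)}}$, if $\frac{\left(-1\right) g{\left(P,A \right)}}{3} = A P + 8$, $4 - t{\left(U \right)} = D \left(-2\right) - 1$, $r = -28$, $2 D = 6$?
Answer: $- \frac{1}{1105} \approx -0.00090498$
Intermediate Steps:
$D = 3$ ($D = \frac{1}{2} \cdot 6 = 3$)
$t{\left(U \right)} = 11$ ($t{\left(U \right)} = 4 - \left(3 \left(-2\right) - 1\right) = 4 - \left(-6 - 1\right) = 4 - -7 = 4 + 7 = 11$)
$g{\left(P,A \right)} = -24 - 3 A P$ ($g{\left(P,A \right)} = - 3 \left(A P + 8\right) = - 3 \left(8 + A P\right) = -24 - 3 A P$)
$\frac{1}{t{\left(-22 \right)} + g{\left(r,-13 \right)}} = \frac{1}{11 - \left(24 - -1092\right)} = \frac{1}{11 - 1116} = \frac{1}{-1105} = - \frac{1}{1105}$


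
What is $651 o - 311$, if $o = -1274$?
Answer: $-829685$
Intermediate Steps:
$651 o - 311 = 651 \left(-1274\right) - 311 = -829374 - 311 = -829685$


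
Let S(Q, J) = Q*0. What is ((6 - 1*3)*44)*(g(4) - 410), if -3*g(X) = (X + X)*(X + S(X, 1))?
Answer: -55528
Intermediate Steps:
S(Q, J) = 0
g(X) = -2*X**2/3 (g(X) = -(X + X)*(X + 0)/3 = -2*X*X/3 = -2*X**2/3)
((6 - 1*3)*44)*(g(4) - 410) = ((6 - 1*3)*44)*(-2/3*4**2 - 410) = ((6 - 3)*44)*(-2/3*16 - 410) = (3*44)*(-32/3 - 410) = 132*(-1262/3) = -55528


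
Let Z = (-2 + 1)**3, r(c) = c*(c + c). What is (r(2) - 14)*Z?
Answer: 6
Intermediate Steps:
r(c) = 2*c**2 (r(c) = c*(2*c) = 2*c**2)
Z = -1 (Z = (-1)**3 = -1)
(r(2) - 14)*Z = (2*2**2 - 14)*(-1) = (2*4 - 14)*(-1) = (8 - 14)*(-1) = -6*(-1) = 6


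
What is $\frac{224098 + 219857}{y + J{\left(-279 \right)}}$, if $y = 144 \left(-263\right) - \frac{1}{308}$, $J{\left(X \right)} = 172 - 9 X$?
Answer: $- \frac{136738140}{10838213} \approx -12.616$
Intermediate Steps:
$y = - \frac{11664577}{308}$ ($y = -37872 - \frac{1}{308} = - \frac{11664577}{308} \approx -37872.0$)
$\frac{224098 + 219857}{y + J{\left(-279 \right)}} = \frac{224098 + 219857}{- \frac{11664577}{308} + \left(172 - -2511\right)} = \frac{443955}{- \frac{11664577}{308} + \left(172 + 2511\right)} = \frac{443955}{- \frac{11664577}{308} + 2683} = \frac{443955}{- \frac{10838213}{308}} = 443955 \left(- \frac{308}{10838213}\right) = - \frac{136738140}{10838213}$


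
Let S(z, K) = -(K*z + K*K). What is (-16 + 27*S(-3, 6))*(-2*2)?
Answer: 2008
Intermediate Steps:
S(z, K) = -K**2 - K*z (S(z, K) = -(K*z + K**2) = -(K**2 + K*z) = -K**2 - K*z)
(-16 + 27*S(-3, 6))*(-2*2) = (-16 + 27*(-1*6*(6 - 3)))*(-2*2) = (-16 + 27*(-1*6*3))*(-4) = (-16 + 27*(-18))*(-4) = (-16 - 486)*(-4) = -502*(-4) = 2008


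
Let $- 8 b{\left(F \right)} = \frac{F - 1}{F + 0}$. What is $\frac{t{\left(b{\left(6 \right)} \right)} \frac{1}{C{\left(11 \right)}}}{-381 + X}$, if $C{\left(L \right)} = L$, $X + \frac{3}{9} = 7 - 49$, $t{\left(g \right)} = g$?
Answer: $\frac{1}{44704} \approx 2.2369 \cdot 10^{-5}$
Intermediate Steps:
$b{\left(F \right)} = - \frac{-1 + F}{8 F}$ ($b{\left(F \right)} = - \frac{\left(F - 1\right) \frac{1}{F + 0}}{8} = - \frac{\left(-1 + F\right) \frac{1}{F}}{8} = - \frac{\frac{1}{F} \left(-1 + F\right)}{8} = - \frac{-1 + F}{8 F}$)
$X = - \frac{127}{3}$ ($X = - \frac{1}{3} + \left(7 - 49\right) = - \frac{1}{3} - 42 = - \frac{127}{3} \approx -42.333$)
$\frac{t{\left(b{\left(6 \right)} \right)} \frac{1}{C{\left(11 \right)}}}{-381 + X} = \frac{\frac{1 - 6}{8 \cdot 6} \cdot \frac{1}{11}}{-381 - \frac{127}{3}} = \frac{\frac{1}{8} \cdot \frac{1}{6} \left(1 - 6\right) \frac{1}{11}}{- \frac{1270}{3}} = - \frac{3 \cdot \frac{1}{8} \cdot \frac{1}{6} \left(-5\right) \frac{1}{11}}{1270} = - \frac{3 \left(\left(- \frac{5}{48}\right) \frac{1}{11}\right)}{1270} = \left(- \frac{3}{1270}\right) \left(- \frac{5}{528}\right) = \frac{1}{44704}$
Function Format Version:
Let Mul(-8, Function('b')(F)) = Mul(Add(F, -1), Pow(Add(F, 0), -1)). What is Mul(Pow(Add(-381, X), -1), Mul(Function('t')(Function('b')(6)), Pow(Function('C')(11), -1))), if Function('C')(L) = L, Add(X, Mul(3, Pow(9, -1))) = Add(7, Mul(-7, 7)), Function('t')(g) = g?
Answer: Rational(1, 44704) ≈ 2.2369e-5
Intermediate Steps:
Function('b')(F) = Mul(Rational(-1, 8), Pow(F, -1), Add(-1, F)) (Function('b')(F) = Mul(Rational(-1, 8), Mul(Add(F, -1), Pow(Add(F, 0), -1))) = Mul(Rational(-1, 8), Mul(Add(-1, F), Pow(F, -1))) = Mul(Rational(-1, 8), Mul(Pow(F, -1), Add(-1, F))) = Mul(Rational(-1, 8), Pow(F, -1), Add(-1, F)))
X = Rational(-127, 3) (X = Add(Rational(-1, 3), Add(7, Mul(-7, 7))) = Add(Rational(-1, 3), Add(7, -49)) = Add(Rational(-1, 3), -42) = Rational(-127, 3) ≈ -42.333)
Mul(Pow(Add(-381, X), -1), Mul(Function('t')(Function('b')(6)), Pow(Function('C')(11), -1))) = Mul(Pow(Add(-381, Rational(-127, 3)), -1), Mul(Mul(Rational(1, 8), Pow(6, -1), Add(1, Mul(-1, 6))), Pow(11, -1))) = Mul(Pow(Rational(-1270, 3), -1), Mul(Mul(Rational(1, 8), Rational(1, 6), Add(1, -6)), Rational(1, 11))) = Mul(Rational(-3, 1270), Mul(Mul(Rational(1, 8), Rational(1, 6), -5), Rational(1, 11))) = Mul(Rational(-3, 1270), Mul(Rational(-5, 48), Rational(1, 11))) = Mul(Rational(-3, 1270), Rational(-5, 528)) = Rational(1, 44704)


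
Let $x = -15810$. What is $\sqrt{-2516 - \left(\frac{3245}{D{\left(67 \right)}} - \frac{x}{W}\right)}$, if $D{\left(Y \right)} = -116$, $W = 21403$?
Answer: $\frac{i \sqrt{13270621368919}}{73022} \approx 49.888 i$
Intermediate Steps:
$\sqrt{-2516 - \left(\frac{3245}{D{\left(67 \right)}} - \frac{x}{W}\right)} = \sqrt{-2516 - \left(- \frac{3245}{116} + \frac{930}{1259}\right)} = \sqrt{-2516 - - \frac{3977575}{146044}} = \sqrt{-2516 + \left(\frac{3245}{116} - \frac{930}{1259}\right)} = \sqrt{-2516 + \frac{3977575}{146044}} = \sqrt{- \frac{363469129}{146044}} = \frac{i \sqrt{13270621368919}}{73022}$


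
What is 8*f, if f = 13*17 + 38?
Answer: 2072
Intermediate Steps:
f = 259 (f = 221 + 38 = 259)
8*f = 8*259 = 2072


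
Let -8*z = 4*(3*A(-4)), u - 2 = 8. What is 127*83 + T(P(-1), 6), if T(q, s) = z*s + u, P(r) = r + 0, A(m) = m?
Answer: 10587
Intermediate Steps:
u = 10 (u = 2 + 8 = 10)
P(r) = r
z = 6 (z = -3*(-4)/2 = -(-12)/2 = -⅛*(-48) = 6)
T(q, s) = 10 + 6*s (T(q, s) = 6*s + 10 = 10 + 6*s)
127*83 + T(P(-1), 6) = 127*83 + (10 + 6*6) = 10541 + (10 + 36) = 10541 + 46 = 10587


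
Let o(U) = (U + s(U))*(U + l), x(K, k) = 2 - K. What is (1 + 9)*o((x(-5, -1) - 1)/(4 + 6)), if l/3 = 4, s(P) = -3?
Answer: -1512/5 ≈ -302.40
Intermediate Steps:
l = 12 (l = 3*4 = 12)
o(U) = (-3 + U)*(12 + U) (o(U) = (U - 3)*(U + 12) = (-3 + U)*(12 + U))
(1 + 9)*o((x(-5, -1) - 1)/(4 + 6)) = (1 + 9)*(-36 + (((2 - 1*(-5)) - 1)/(4 + 6))² + 9*(((2 - 1*(-5)) - 1)/(4 + 6))) = 10*(-36 + (((2 + 5) - 1)/10)² + 9*(((2 + 5) - 1)/10)) = 10*(-36 + ((7 - 1)*(⅒))² + 9*((7 - 1)*(⅒))) = 10*(-36 + (6*(⅒))² + 9*(6*(⅒))) = 10*(-36 + (⅗)² + 9*(⅗)) = 10*(-36 + 9/25 + 27/5) = 10*(-756/25) = -1512/5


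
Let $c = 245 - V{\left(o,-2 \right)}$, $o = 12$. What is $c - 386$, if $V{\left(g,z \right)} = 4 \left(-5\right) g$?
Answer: $99$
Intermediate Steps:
$V{\left(g,z \right)} = - 20 g$
$c = 485$ ($c = 245 - \left(-20\right) 12 = 245 - -240 = 245 + 240 = 485$)
$c - 386 = 485 - 386 = 99$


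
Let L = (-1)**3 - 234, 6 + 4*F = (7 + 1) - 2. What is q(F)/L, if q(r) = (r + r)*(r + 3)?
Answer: 0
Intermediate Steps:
F = 0 (F = -3/2 + ((7 + 1) - 2)/4 = -3/2 + (8 - 2)/4 = -3/2 + (1/4)*6 = -3/2 + 3/2 = 0)
q(r) = 2*r*(3 + r) (q(r) = (2*r)*(3 + r) = 2*r*(3 + r))
L = -235 (L = -1 - 234 = -235)
q(F)/L = (2*0*(3 + 0))/(-235) = (2*0*3)*(-1/235) = 0*(-1/235) = 0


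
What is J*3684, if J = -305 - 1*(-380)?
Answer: 276300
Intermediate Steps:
J = 75 (J = -305 + 380 = 75)
J*3684 = 75*3684 = 276300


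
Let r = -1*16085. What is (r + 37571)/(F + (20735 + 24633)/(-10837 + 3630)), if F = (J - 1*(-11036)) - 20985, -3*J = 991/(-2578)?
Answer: -1197606821868/554890428137 ≈ -2.1583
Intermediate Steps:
J = 991/7734 (J = -991/(3*(-2578)) = -991*(-1)/(3*2578) = -⅓*(-991/2578) = 991/7734 ≈ 0.12814)
F = -76944575/7734 (F = (991/7734 - 1*(-11036)) - 20985 = (991/7734 + 11036) - 20985 = 85353415/7734 - 20985 = -76944575/7734 ≈ -9948.9)
r = -16085
(r + 37571)/(F + (20735 + 24633)/(-10837 + 3630)) = (-16085 + 37571)/(-76944575/7734 + (20735 + 24633)/(-10837 + 3630)) = 21486/(-76944575/7734 + 45368/(-7207)) = 21486/(-76944575/7734 + 45368*(-1/7207)) = 21486/(-76944575/7734 - 45368/7207) = 21486/(-554890428137/55738938) = 21486*(-55738938/554890428137) = -1197606821868/554890428137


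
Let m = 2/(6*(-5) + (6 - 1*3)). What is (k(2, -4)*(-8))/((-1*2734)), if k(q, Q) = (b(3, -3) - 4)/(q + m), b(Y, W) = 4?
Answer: 0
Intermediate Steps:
m = -2/27 (m = 2/(-30 + (6 - 3)) = 2/(-30 + 3) = 2/(-27) = 2*(-1/27) = -2/27 ≈ -0.074074)
k(q, Q) = 0 (k(q, Q) = (4 - 4)/(q - 2/27) = 0/(-2/27 + q) = 0)
(k(2, -4)*(-8))/((-1*2734)) = (0*(-8))/((-1*2734)) = 0/(-2734) = 0*(-1/2734) = 0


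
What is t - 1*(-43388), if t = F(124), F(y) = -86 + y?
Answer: 43426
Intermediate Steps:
t = 38 (t = -86 + 124 = 38)
t - 1*(-43388) = 38 - 1*(-43388) = 38 + 43388 = 43426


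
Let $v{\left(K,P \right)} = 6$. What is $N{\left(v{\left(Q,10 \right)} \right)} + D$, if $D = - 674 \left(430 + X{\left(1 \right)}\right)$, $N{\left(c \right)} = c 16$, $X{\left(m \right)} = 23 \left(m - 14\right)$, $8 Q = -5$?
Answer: $-88198$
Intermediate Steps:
$Q = - \frac{5}{8}$ ($Q = \frac{1}{8} \left(-5\right) = - \frac{5}{8} \approx -0.625$)
$X{\left(m \right)} = -322 + 23 m$ ($X{\left(m \right)} = 23 \left(-14 + m\right) = -322 + 23 m$)
$N{\left(c \right)} = 16 c$
$D = -88294$ ($D = - 674 \left(430 + \left(-322 + 23 \cdot 1\right)\right) = - 674 \left(430 + \left(-322 + 23\right)\right) = - 674 \left(430 - 299\right) = \left(-674\right) 131 = -88294$)
$N{\left(v{\left(Q,10 \right)} \right)} + D = 16 \cdot 6 - 88294 = 96 - 88294 = -88198$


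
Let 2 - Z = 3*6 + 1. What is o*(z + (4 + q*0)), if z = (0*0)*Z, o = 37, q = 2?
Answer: 148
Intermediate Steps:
Z = -17 (Z = 2 - (3*6 + 1) = 2 - (18 + 1) = 2 - 1*19 = 2 - 19 = -17)
z = 0 (z = (0*0)*(-17) = 0*(-17) = 0)
o*(z + (4 + q*0)) = 37*(0 + (4 + 2*0)) = 37*(0 + (4 + 0)) = 37*(0 + 4) = 37*4 = 148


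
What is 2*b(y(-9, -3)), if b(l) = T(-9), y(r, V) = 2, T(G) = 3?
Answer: 6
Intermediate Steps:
b(l) = 3
2*b(y(-9, -3)) = 2*3 = 6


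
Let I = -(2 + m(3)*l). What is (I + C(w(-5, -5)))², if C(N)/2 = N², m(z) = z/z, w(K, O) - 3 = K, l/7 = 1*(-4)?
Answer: 1156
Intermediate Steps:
l = -28 (l = 7*(1*(-4)) = 7*(-4) = -28)
w(K, O) = 3 + K
m(z) = 1
C(N) = 2*N²
I = 26 (I = -(2 + 1*(-28)) = -(2 - 28) = -1*(-26) = 26)
(I + C(w(-5, -5)))² = (26 + 2*(3 - 5)²)² = (26 + 2*(-2)²)² = (26 + 2*4)² = (26 + 8)² = 34² = 1156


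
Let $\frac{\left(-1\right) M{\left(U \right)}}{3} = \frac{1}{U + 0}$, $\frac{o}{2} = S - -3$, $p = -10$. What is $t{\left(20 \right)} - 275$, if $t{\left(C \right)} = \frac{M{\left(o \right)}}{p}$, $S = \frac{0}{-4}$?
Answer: $- \frac{5499}{20} \approx -274.95$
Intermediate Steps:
$S = 0$ ($S = 0 \left(- \frac{1}{4}\right) = 0$)
$o = 6$ ($o = 2 \left(0 - -3\right) = 2 \left(0 + 3\right) = 2 \cdot 3 = 6$)
$M{\left(U \right)} = - \frac{3}{U}$ ($M{\left(U \right)} = - \frac{3}{U + 0} = - \frac{3}{U}$)
$t{\left(C \right)} = \frac{1}{20}$ ($t{\left(C \right)} = \frac{\left(-3\right) \frac{1}{6}}{-10} = \left(-3\right) \frac{1}{6} \left(- \frac{1}{10}\right) = \left(- \frac{1}{2}\right) \left(- \frac{1}{10}\right) = \frac{1}{20}$)
$t{\left(20 \right)} - 275 = \frac{1}{20} - 275 = - \frac{5499}{20}$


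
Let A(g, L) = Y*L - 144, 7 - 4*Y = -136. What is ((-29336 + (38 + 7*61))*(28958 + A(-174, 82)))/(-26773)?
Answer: 1833048661/53546 ≈ 34233.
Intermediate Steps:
Y = 143/4 (Y = 7/4 - ¼*(-136) = 7/4 + 34 = 143/4 ≈ 35.750)
A(g, L) = -144 + 143*L/4 (A(g, L) = 143*L/4 - 144 = -144 + 143*L/4)
((-29336 + (38 + 7*61))*(28958 + A(-174, 82)))/(-26773) = ((-29336 + (38 + 7*61))*(28958 + (-144 + (143/4)*82)))/(-26773) = ((-29336 + (38 + 427))*(28958 + (-144 + 5863/2)))*(-1/26773) = ((-29336 + 465)*(28958 + 5575/2))*(-1/26773) = -28871*63491/2*(-1/26773) = -1833048661/2*(-1/26773) = 1833048661/53546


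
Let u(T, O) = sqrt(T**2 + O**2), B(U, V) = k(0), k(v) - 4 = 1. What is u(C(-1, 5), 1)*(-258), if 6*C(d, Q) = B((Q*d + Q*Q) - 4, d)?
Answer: -43*sqrt(61) ≈ -335.84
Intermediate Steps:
k(v) = 5 (k(v) = 4 + 1 = 5)
B(U, V) = 5
C(d, Q) = 5/6 (C(d, Q) = (1/6)*5 = 5/6)
u(T, O) = sqrt(O**2 + T**2)
u(C(-1, 5), 1)*(-258) = sqrt(1**2 + (5/6)**2)*(-258) = sqrt(1 + 25/36)*(-258) = sqrt(61/36)*(-258) = (sqrt(61)/6)*(-258) = -43*sqrt(61)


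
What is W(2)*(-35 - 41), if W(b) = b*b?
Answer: -304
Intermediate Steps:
W(b) = b²
W(2)*(-35 - 41) = 2²*(-35 - 41) = 4*(-76) = -304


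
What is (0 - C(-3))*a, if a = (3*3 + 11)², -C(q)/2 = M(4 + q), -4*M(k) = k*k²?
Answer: -200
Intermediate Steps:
M(k) = -k³/4 (M(k) = -k*k²/4 = -k³/4)
C(q) = (4 + q)³/2 (C(q) = -(-1)*(4 + q)³/2 = (4 + q)³/2)
a = 400 (a = (9 + 11)² = 20² = 400)
(0 - C(-3))*a = (0 - (4 - 3)³/2)*400 = (0 - 1³/2)*400 = (0 - 1/2)*400 = (0 - 1*½)*400 = (0 - ½)*400 = -½*400 = -200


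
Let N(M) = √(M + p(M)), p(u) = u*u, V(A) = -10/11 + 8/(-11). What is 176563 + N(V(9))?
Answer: 176563 + 3*√14/11 ≈ 1.7656e+5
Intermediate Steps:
V(A) = -18/11 (V(A) = -10*1/11 + 8*(-1/11) = -10/11 - 8/11 = -18/11)
p(u) = u²
N(M) = √(M + M²)
176563 + N(V(9)) = 176563 + √(-18*(1 - 18/11)/11) = 176563 + √(-18/11*(-7/11)) = 176563 + √(126/121) = 176563 + 3*√14/11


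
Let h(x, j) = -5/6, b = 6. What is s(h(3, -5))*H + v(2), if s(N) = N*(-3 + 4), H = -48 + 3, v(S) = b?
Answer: 87/2 ≈ 43.500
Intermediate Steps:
v(S) = 6
h(x, j) = -5/6 (h(x, j) = -5*1/6 = -5/6)
H = -45
s(N) = N (s(N) = N*1 = N)
s(h(3, -5))*H + v(2) = -5/6*(-45) + 6 = 75/2 + 6 = 87/2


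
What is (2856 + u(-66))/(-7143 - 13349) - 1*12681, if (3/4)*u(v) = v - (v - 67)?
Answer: -4146734/327 ≈ -12681.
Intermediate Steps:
u(v) = 268/3 (u(v) = 4*(v - (v - 67))/3 = 4*(v - (-67 + v))/3 = 4*(v + (67 - v))/3 = (4/3)*67 = 268/3)
(2856 + u(-66))/(-7143 - 13349) - 1*12681 = (2856 + 268/3)/(-7143 - 13349) - 1*12681 = (8836/3)/(-20492) - 12681 = (8836/3)*(-1/20492) - 12681 = -47/327 - 12681 = -4146734/327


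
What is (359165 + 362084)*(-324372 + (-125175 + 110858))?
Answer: -244279102561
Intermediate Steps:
(359165 + 362084)*(-324372 + (-125175 + 110858)) = 721249*(-324372 - 14317) = 721249*(-338689) = -244279102561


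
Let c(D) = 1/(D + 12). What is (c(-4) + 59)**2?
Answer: 223729/64 ≈ 3495.8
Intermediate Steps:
c(D) = 1/(12 + D)
(c(-4) + 59)**2 = (1/(12 - 4) + 59)**2 = (1/8 + 59)**2 = (473/8)**2 = 223729/64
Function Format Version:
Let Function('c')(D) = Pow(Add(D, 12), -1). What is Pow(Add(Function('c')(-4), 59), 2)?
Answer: Rational(223729, 64) ≈ 3495.8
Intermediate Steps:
Function('c')(D) = Pow(Add(12, D), -1)
Pow(Add(Function('c')(-4), 59), 2) = Pow(Add(Pow(Add(12, -4), -1), 59), 2) = Pow(Add(Pow(8, -1), 59), 2) = Pow(Add(Rational(1, 8), 59), 2) = Pow(Rational(473, 8), 2) = Rational(223729, 64)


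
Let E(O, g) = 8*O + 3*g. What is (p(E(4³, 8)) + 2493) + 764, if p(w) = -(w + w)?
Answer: 2185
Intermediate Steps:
E(O, g) = 3*g + 8*O
p(w) = -2*w
(p(E(4³, 8)) + 2493) + 764 = (-2*(3*8 + 8*4³) + 2493) + 764 = (-2*(24 + 8*64) + 2493) + 764 = (-2*(24 + 512) + 2493) + 764 = (-2*536 + 2493) + 764 = (-1072 + 2493) + 764 = 1421 + 764 = 2185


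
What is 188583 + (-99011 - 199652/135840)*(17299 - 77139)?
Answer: 5030405462575/849 ≈ 5.9251e+9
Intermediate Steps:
188583 + (-99011 - 199652/135840)*(17299 - 77139) = 188583 + (-99011 - 199652*1/135840)*(-59840) = 188583 + (-99011 - 49913/33960)*(-59840) = 188583 - 3362463473/33960*(-59840) = 188583 + 5030245355608/849 = 5030405462575/849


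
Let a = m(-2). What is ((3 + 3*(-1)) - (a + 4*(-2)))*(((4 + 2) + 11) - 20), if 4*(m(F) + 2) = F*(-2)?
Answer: -27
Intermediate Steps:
m(F) = -2 - F/2 (m(F) = -2 + (F*(-2))/4 = -2 + (-2*F)/4 = -2 - F/2)
a = -1 (a = -2 - ½*(-2) = -2 + 1 = -1)
((3 + 3*(-1)) - (a + 4*(-2)))*(((4 + 2) + 11) - 20) = ((3 + 3*(-1)) - (-1 + 4*(-2)))*(((4 + 2) + 11) - 20) = ((3 - 3) - (-1 - 8))*((6 + 11) - 20) = (0 - 1*(-9))*(17 - 20) = (0 + 9)*(-3) = 9*(-3) = -27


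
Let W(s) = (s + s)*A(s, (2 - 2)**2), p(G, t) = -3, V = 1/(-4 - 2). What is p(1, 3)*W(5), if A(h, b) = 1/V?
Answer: 180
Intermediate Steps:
V = -1/6 (V = 1/(-6) = -1/6 ≈ -0.16667)
A(h, b) = -6 (A(h, b) = 1/(-1/6) = -6)
W(s) = -12*s (W(s) = (s + s)*(-6) = (2*s)*(-6) = -12*s)
p(1, 3)*W(5) = -(-36)*5 = -3*(-60) = 180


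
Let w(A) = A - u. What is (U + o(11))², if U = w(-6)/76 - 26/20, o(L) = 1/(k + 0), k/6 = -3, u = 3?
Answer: 25411681/11696400 ≈ 2.1726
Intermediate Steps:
k = -18 (k = 6*(-3) = -18)
w(A) = -3 + A (w(A) = A - 1*3 = A - 3 = -3 + A)
o(L) = -1/18 (o(L) = 1/(-18 + 0) = 1/(-18) = -1/18)
U = -539/380 (U = (-3 - 6)/76 - 26/20 = -9*1/76 - 26*1/20 = -9/76 - 13/10 = -539/380 ≈ -1.4184)
(U + o(11))² = (-539/380 - 1/18)² = (-5041/3420)² = 25411681/11696400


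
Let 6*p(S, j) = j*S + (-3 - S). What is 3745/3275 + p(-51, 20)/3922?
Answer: 1415734/1284455 ≈ 1.1022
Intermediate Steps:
p(S, j) = -1/2 - S/6 + S*j/6 (p(S, j) = (j*S + (-3 - S))/6 = (S*j + (-3 - S))/6 = (-3 - S + S*j)/6 = -1/2 - S/6 + S*j/6)
3745/3275 + p(-51, 20)/3922 = 3745/3275 + (-1/2 - 1/6*(-51) + (1/6)*(-51)*20)/3922 = 3745*(1/3275) + (-1/2 + 17/2 - 170)*(1/3922) = 749/655 - 162*1/3922 = 749/655 - 81/1961 = 1415734/1284455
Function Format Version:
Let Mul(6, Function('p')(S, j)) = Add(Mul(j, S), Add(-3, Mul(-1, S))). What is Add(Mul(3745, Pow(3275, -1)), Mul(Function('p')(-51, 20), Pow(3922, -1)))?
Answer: Rational(1415734, 1284455) ≈ 1.1022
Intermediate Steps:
Function('p')(S, j) = Add(Rational(-1, 2), Mul(Rational(-1, 6), S), Mul(Rational(1, 6), S, j)) (Function('p')(S, j) = Mul(Rational(1, 6), Add(Mul(j, S), Add(-3, Mul(-1, S)))) = Mul(Rational(1, 6), Add(Mul(S, j), Add(-3, Mul(-1, S)))) = Mul(Rational(1, 6), Add(-3, Mul(-1, S), Mul(S, j))) = Add(Rational(-1, 2), Mul(Rational(-1, 6), S), Mul(Rational(1, 6), S, j)))
Add(Mul(3745, Pow(3275, -1)), Mul(Function('p')(-51, 20), Pow(3922, -1))) = Add(Mul(3745, Pow(3275, -1)), Mul(Add(Rational(-1, 2), Mul(Rational(-1, 6), -51), Mul(Rational(1, 6), -51, 20)), Pow(3922, -1))) = Add(Mul(3745, Rational(1, 3275)), Mul(Add(Rational(-1, 2), Rational(17, 2), -170), Rational(1, 3922))) = Add(Rational(749, 655), Mul(-162, Rational(1, 3922))) = Add(Rational(749, 655), Rational(-81, 1961)) = Rational(1415734, 1284455)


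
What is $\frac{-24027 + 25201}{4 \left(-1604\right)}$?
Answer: $- \frac{587}{3208} \approx -0.18298$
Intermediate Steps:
$\frac{-24027 + 25201}{4 \left(-1604\right)} = \frac{1174}{-6416} = 1174 \left(- \frac{1}{6416}\right) = - \frac{587}{3208}$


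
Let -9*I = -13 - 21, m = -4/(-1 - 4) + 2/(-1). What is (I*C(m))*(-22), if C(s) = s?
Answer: 1496/15 ≈ 99.733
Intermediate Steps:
m = -6/5 (m = -4/(-5) + 2*(-1) = -4*(-⅕) - 2 = ⅘ - 2 = -6/5 ≈ -1.2000)
I = 34/9 (I = -(-13 - 21)/9 = -⅑*(-34) = 34/9 ≈ 3.7778)
(I*C(m))*(-22) = ((34/9)*(-6/5))*(-22) = -68/15*(-22) = 1496/15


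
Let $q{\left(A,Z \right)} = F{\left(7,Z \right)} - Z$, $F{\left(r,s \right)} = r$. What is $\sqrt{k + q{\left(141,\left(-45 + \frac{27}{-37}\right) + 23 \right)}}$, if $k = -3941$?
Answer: $\frac{i \sqrt{5354529}}{37} \approx 62.54 i$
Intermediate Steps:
$q{\left(A,Z \right)} = 7 - Z$
$\sqrt{k + q{\left(141,\left(-45 + \frac{27}{-37}\right) + 23 \right)}} = \sqrt{-3941 + \left(7 - \left(\left(-45 + \frac{27}{-37}\right) + 23\right)\right)} = \sqrt{-3941 + \left(7 - \left(\left(-45 + 27 \left(- \frac{1}{37}\right)\right) + 23\right)\right)} = \sqrt{-3941 + \left(7 - \left(\left(-45 - \frac{27}{37}\right) + 23\right)\right)} = \sqrt{-3941 + \left(7 - \left(- \frac{1692}{37} + 23\right)\right)} = \sqrt{-3941 + \left(7 - - \frac{841}{37}\right)} = \sqrt{-3941 + \left(7 + \frac{841}{37}\right)} = \sqrt{-3941 + \frac{1100}{37}} = \sqrt{- \frac{144717}{37}} = \frac{i \sqrt{5354529}}{37}$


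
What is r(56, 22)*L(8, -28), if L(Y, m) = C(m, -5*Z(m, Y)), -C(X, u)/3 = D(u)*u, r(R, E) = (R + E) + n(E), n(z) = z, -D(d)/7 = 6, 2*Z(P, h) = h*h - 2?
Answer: -1953000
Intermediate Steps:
Z(P, h) = -1 + h**2/2 (Z(P, h) = (h*h - 2)/2 = (h**2 - 2)/2 = (-2 + h**2)/2 = -1 + h**2/2)
D(d) = -42 (D(d) = -7*6 = -42)
r(R, E) = R + 2*E (r(R, E) = (R + E) + E = (E + R) + E = R + 2*E)
C(X, u) = 126*u (C(X, u) = -(-126)*u = 126*u)
L(Y, m) = 630 - 315*Y**2 (L(Y, m) = 126*(-5*(-1 + Y**2/2)) = 126*(5 - 5*Y**2/2) = 630 - 315*Y**2)
r(56, 22)*L(8, -28) = (56 + 2*22)*(630 - 315*8**2) = (56 + 44)*(630 - 315*64) = 100*(630 - 20160) = 100*(-19530) = -1953000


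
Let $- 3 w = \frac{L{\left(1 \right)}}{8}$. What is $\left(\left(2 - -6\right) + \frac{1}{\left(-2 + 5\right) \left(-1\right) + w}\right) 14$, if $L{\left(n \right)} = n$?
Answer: $\frac{7840}{73} \approx 107.4$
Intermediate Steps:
$w = - \frac{1}{24}$ ($w = - \frac{1 \cdot \frac{1}{8}}{3} = \left(- \frac{1}{3}\right) \frac{1}{8} = - \frac{1}{24} \approx -0.041667$)
$\left(\left(2 - -6\right) + \frac{1}{\left(-2 + 5\right) \left(-1\right) + w}\right) 14 = \left(\left(2 - -6\right) + \frac{1}{\left(-2 + 5\right) \left(-1\right) - \frac{1}{24}}\right) 14 = \left(\left(2 + 6\right) + \frac{1}{3 \left(-1\right) - \frac{1}{24}}\right) 14 = \left(8 + \frac{1}{-3 - \frac{1}{24}}\right) 14 = \left(8 + \frac{1}{- \frac{73}{24}}\right) 14 = \left(8 - \frac{24}{73}\right) 14 = \frac{560}{73} \cdot 14 = \frac{7840}{73}$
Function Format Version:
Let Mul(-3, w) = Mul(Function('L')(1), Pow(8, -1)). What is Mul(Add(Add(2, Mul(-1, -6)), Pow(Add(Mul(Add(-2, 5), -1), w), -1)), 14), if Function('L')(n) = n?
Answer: Rational(7840, 73) ≈ 107.40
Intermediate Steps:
w = Rational(-1, 24) (w = Mul(Rational(-1, 3), Mul(1, Pow(8, -1))) = Mul(Rational(-1, 3), Mul(1, Rational(1, 8))) = Mul(Rational(-1, 3), Rational(1, 8)) = Rational(-1, 24) ≈ -0.041667)
Mul(Add(Add(2, Mul(-1, -6)), Pow(Add(Mul(Add(-2, 5), -1), w), -1)), 14) = Mul(Add(Add(2, Mul(-1, -6)), Pow(Add(Mul(Add(-2, 5), -1), Rational(-1, 24)), -1)), 14) = Mul(Add(Add(2, 6), Pow(Add(Mul(3, -1), Rational(-1, 24)), -1)), 14) = Mul(Add(8, Pow(Add(-3, Rational(-1, 24)), -1)), 14) = Mul(Add(8, Pow(Rational(-73, 24), -1)), 14) = Mul(Add(8, Rational(-24, 73)), 14) = Mul(Rational(560, 73), 14) = Rational(7840, 73)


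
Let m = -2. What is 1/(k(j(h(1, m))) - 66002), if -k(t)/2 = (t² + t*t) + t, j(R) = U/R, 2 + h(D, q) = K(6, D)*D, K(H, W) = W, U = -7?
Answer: -1/66212 ≈ -1.5103e-5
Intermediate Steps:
h(D, q) = -2 + D² (h(D, q) = -2 + D*D = -2 + D²)
j(R) = -7/R
k(t) = -4*t² - 2*t (k(t) = -2*((t² + t*t) + t) = -2*((t² + t²) + t) = -2*(2*t² + t) = -2*(t + 2*t²) = -4*t² - 2*t)
1/(k(j(h(1, m))) - 66002) = 1/(-2*(-7/(-2 + 1²))*(1 + 2*(-7/(-2 + 1²))) - 66002) = 1/(-2*(-7/(-2 + 1))*(1 + 2*(-7/(-2 + 1))) - 66002) = 1/(-2*(-7/(-1))*(1 + 2*(-7/(-1))) - 66002) = 1/(-2*(-7*(-1))*(1 + 2*(-7*(-1))) - 66002) = 1/(-2*7*(1 + 2*7) - 66002) = 1/(-2*7*(1 + 14) - 66002) = 1/(-2*7*15 - 66002) = 1/(-210 - 66002) = 1/(-66212) = -1/66212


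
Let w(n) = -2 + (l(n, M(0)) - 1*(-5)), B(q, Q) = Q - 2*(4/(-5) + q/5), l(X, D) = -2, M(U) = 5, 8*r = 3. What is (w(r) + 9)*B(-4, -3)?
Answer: 2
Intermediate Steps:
r = 3/8 (r = (1/8)*3 = 3/8 ≈ 0.37500)
B(q, Q) = 8/5 + Q - 2*q/5 (B(q, Q) = Q - 2*(4*(-1/5) + q*(1/5)) = Q - 2*(-4/5 + q/5) = Q + (8/5 - 2*q/5) = 8/5 + Q - 2*q/5)
w(n) = 1 (w(n) = -2 + (-2 - 1*(-5)) = -2 + (-2 + 5) = -2 + 3 = 1)
(w(r) + 9)*B(-4, -3) = (1 + 9)*(8/5 - 3 - 2/5*(-4)) = 10*(8/5 - 3 + 8/5) = 10*(1/5) = 2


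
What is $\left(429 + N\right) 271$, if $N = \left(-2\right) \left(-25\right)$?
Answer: $129809$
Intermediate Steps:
$N = 50$
$\left(429 + N\right) 271 = \left(429 + 50\right) 271 = 479 \cdot 271 = 129809$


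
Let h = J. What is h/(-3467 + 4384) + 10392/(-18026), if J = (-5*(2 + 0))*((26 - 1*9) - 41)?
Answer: -2601612/8264921 ≈ -0.31478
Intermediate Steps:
J = 240 (J = (-5*2)*((26 - 9) - 41) = -10*(17 - 41) = -10*(-24) = 240)
h = 240
h/(-3467 + 4384) + 10392/(-18026) = 240/(-3467 + 4384) + 10392/(-18026) = 240/917 + 10392*(-1/18026) = 240*(1/917) - 5196/9013 = 240/917 - 5196/9013 = -2601612/8264921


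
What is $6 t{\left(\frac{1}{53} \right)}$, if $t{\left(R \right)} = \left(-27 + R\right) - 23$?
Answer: $- \frac{15894}{53} \approx -299.89$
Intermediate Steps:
$t{\left(R \right)} = -50 + R$
$6 t{\left(\frac{1}{53} \right)} = 6 \left(-50 + \frac{1}{53}\right) = 6 \left(- \frac{2649}{53}\right) = - \frac{15894}{53}$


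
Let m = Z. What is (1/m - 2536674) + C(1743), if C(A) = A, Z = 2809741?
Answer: -7122499562870/2809741 ≈ -2.5349e+6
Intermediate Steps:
m = 2809741
(1/m - 2536674) + C(1743) = (1/2809741 - 2536674) + 1743 = -7127396941433/2809741 + 1743 = -7122499562870/2809741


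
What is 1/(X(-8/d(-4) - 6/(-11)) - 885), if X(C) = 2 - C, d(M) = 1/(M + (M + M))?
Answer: -11/10775 ≈ -0.0010209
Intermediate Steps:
d(M) = 1/(3*M) (d(M) = 1/(M + 2*M) = 1/(3*M))
1/(X(-8/d(-4) - 6/(-11)) - 885) = 1/((2 - (-8/((⅓)/(-4)) - 6/(-11))) - 885) = 1/((2 - (-8/((⅓)*(-¼)) - 6*(-1/11))) - 885) = 1/((2 - (-8/(-1/12) + 6/11)) - 885) = 1/((2 - (-8*(-12) + 6/11)) - 885) = 1/((2 - (96 + 6/11)) - 885) = 1/((2 - 1*1062/11) - 885) = 1/((2 - 1062/11) - 885) = 1/(-1040/11 - 885) = 1/(-10775/11) = -11/10775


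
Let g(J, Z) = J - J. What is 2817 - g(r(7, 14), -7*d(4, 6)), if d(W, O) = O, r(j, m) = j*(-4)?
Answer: 2817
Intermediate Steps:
r(j, m) = -4*j
g(J, Z) = 0
2817 - g(r(7, 14), -7*d(4, 6)) = 2817 - 1*0 = 2817 + 0 = 2817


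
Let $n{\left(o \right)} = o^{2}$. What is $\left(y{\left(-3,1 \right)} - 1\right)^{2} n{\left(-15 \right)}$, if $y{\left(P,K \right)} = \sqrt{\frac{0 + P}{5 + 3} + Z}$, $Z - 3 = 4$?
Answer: $\frac{13725}{8} - \frac{225 \sqrt{106}}{2} \approx 557.37$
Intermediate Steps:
$Z = 7$ ($Z = 3 + 4 = 7$)
$y{\left(P,K \right)} = \sqrt{7 + \frac{P}{8}}$ ($y{\left(P,K \right)} = \sqrt{\frac{0 + P}{5 + 3} + 7} = \sqrt{\frac{P}{8} + 7} = \sqrt{7 + \frac{P}{8}}$)
$\left(y{\left(-3,1 \right)} - 1\right)^{2} n{\left(-15 \right)} = \left(\frac{\sqrt{112 + 2 \left(-3\right)}}{4} - 1\right)^{2} \left(-15\right)^{2} = \left(\frac{\sqrt{112 - 6}}{4} - 1\right)^{2} \cdot 225 = \left(\frac{\sqrt{106}}{4} - 1\right)^{2} \cdot 225 = \left(-1 + \frac{\sqrt{106}}{4}\right)^{2} \cdot 225 = 225 \left(-1 + \frac{\sqrt{106}}{4}\right)^{2}$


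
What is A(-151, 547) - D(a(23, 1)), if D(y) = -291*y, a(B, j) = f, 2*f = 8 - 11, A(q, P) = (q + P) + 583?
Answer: 1085/2 ≈ 542.50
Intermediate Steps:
A(q, P) = 583 + P + q (A(q, P) = (P + q) + 583 = 583 + P + q)
f = -3/2 (f = (8 - 11)/2 = (½)*(-3) = -3/2 ≈ -1.5000)
a(B, j) = -3/2
A(-151, 547) - D(a(23, 1)) = (583 + 547 - 151) - (-291)*(-3)/2 = 979 - 1*873/2 = 979 - 873/2 = 1085/2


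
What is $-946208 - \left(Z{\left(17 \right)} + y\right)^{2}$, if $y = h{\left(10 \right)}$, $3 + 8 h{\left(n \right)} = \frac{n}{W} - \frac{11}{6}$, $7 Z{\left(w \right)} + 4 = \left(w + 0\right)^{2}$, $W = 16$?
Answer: $- \frac{1712086978057}{1806336} \approx -9.4782 \cdot 10^{5}$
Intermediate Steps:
$Z{\left(w \right)} = - \frac{4}{7} + \frac{w^{2}}{7}$ ($Z{\left(w \right)} = - \frac{4}{7} + \frac{\left(w + 0\right)^{2}}{7} = - \frac{4}{7} + \frac{w^{2}}{7}$)
$h{\left(n \right)} = - \frac{29}{48} + \frac{n}{128}$ ($h{\left(n \right)} = - \frac{3}{8} + \frac{\frac{n}{16} - \frac{11}{6}}{8} = - \frac{3}{8} + \frac{- \frac{11}{6} + \frac{n}{16}}{8} = - \frac{3}{8} + \left(- \frac{11}{48} + \frac{n}{128}\right) = - \frac{29}{48} + \frac{n}{128}$)
$y = - \frac{101}{192}$ ($y = - \frac{29}{48} + \frac{1}{128} \cdot 10 = - \frac{29}{48} + \frac{5}{64} = - \frac{101}{192} \approx -0.52604$)
$-946208 - \left(Z{\left(17 \right)} + y\right)^{2} = -946208 - \left(\left(- \frac{4}{7} + \frac{17^{2}}{7}\right) - \frac{101}{192}\right)^{2} = -946208 - \left(\left(- \frac{4}{7} + \frac{1}{7} \cdot 289\right) - \frac{101}{192}\right)^{2} = -946208 - \left(\left(- \frac{4}{7} + \frac{289}{7}\right) - \frac{101}{192}\right)^{2} = -946208 - \left(\frac{285}{7} - \frac{101}{192}\right)^{2} = -946208 - \left(\frac{54013}{1344}\right)^{2} = -946208 - \frac{2917404169}{1806336} = - \frac{1712086978057}{1806336}$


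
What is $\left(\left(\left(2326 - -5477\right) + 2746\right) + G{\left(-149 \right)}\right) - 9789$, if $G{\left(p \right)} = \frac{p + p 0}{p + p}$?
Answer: $\frac{1521}{2} \approx 760.5$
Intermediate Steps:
$G{\left(p \right)} = \frac{1}{2}$ ($G{\left(p \right)} = \frac{p + 0}{2 p} = p \frac{1}{2 p} = \frac{1}{2}$)
$\left(\left(\left(2326 - -5477\right) + 2746\right) + G{\left(-149 \right)}\right) - 9789 = \left(\left(\left(2326 - -5477\right) + 2746\right) + \frac{1}{2}\right) - 9789 = \left(\left(\left(2326 + 5477\right) + 2746\right) + \frac{1}{2}\right) - 9789 = \left(\left(7803 + 2746\right) + \frac{1}{2}\right) - 9789 = \left(10549 + \frac{1}{2}\right) - 9789 = \frac{21099}{2} - 9789 = \frac{1521}{2}$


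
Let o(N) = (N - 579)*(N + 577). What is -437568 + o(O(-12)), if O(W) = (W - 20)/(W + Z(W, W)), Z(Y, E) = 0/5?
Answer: -6944843/9 ≈ -7.7165e+5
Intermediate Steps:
Z(Y, E) = 0 (Z(Y, E) = 0*(⅕) = 0)
O(W) = (-20 + W)/W (O(W) = (W - 20)/(W + 0) = (-20 + W)/W)
o(N) = (-579 + N)*(577 + N)
-437568 + o(O(-12)) = -437568 + (-334083 + ((-20 - 12)/(-12))² - 2*(-20 - 12)/(-12)) = -437568 + (-334083 + (-1/12*(-32))² - (-1)*(-32)/6) = -437568 + (-334083 + (8/3)² - 2*8/3) = -437568 + (-334083 + 64/9 - 16/3) = -437568 - 3006731/9 = -6944843/9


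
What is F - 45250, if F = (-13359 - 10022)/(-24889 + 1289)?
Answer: -1067876619/23600 ≈ -45249.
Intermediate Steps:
F = 23381/23600 (F = -23381/(-23600) = -23381*(-1/23600) = 23381/23600 ≈ 0.99072)
F - 45250 = 23381/23600 - 45250 = -1067876619/23600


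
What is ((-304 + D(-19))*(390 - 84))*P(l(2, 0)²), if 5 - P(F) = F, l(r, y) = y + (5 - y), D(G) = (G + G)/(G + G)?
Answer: 1854360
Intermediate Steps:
D(G) = 1 (D(G) = (2*G)/((2*G)) = (2*G)*(1/(2*G)) = 1)
l(r, y) = 5
P(F) = 5 - F
((-304 + D(-19))*(390 - 84))*P(l(2, 0)²) = ((-304 + 1)*(390 - 84))*(5 - 1*5²) = (-303*306)*(5 - 1*25) = -92718*(5 - 25) = -92718*(-20) = 1854360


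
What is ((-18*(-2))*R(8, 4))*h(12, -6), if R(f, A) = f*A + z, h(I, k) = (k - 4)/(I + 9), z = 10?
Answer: -720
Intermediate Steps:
h(I, k) = (-4 + k)/(9 + I)
R(f, A) = 10 + A*f (R(f, A) = f*A + 10 = A*f + 10 = 10 + A*f)
((-18*(-2))*R(8, 4))*h(12, -6) = ((-18*(-2))*(10 + 4*8))*((-4 - 6)/(9 + 12)) = (36*(10 + 32))*(-10/21) = (36*42)*((1/21)*(-10)) = 1512*(-10/21) = -720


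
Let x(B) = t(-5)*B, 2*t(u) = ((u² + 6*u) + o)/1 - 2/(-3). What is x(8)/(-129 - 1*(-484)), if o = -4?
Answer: -20/213 ≈ -0.093897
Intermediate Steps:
t(u) = -5/3 + u²/2 + 3*u (t(u) = (((u² + 6*u) - 4)/1 - 2/(-3))/2 = ((-4 + u² + 6*u)*1 - 2*(-⅓))/2 = ((-4 + u² + 6*u) + ⅔)/2 = (-10/3 + u² + 6*u)/2 = -5/3 + u²/2 + 3*u)
x(B) = -25*B/6 (x(B) = (-5/3 + (½)*(-5)² + 3*(-5))*B = (-5/3 + (½)*25 - 15)*B = (-5/3 + 25/2 - 15)*B = -25*B/6)
x(8)/(-129 - 1*(-484)) = (-25/6*8)/(-129 - 1*(-484)) = -100/(3*(-129 + 484)) = -100/3/355 = -100/3*1/355 = -20/213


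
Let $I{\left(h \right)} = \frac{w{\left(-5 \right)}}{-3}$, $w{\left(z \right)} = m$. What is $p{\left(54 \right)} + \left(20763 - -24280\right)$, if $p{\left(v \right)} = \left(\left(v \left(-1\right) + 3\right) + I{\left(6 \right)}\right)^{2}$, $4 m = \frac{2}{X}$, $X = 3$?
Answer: $\frac{15438493}{324} \approx 47650.0$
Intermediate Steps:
$m = \frac{1}{6}$ ($m = \frac{2 \cdot \frac{1}{3}}{4} = \frac{1}{4} \cdot \frac{2}{3} = \frac{1}{6} \approx 0.16667$)
$w{\left(z \right)} = \frac{1}{6}$
$I{\left(h \right)} = - \frac{1}{18}$ ($I{\left(h \right)} = \frac{1}{6 \left(-3\right)} = \frac{1}{6} \left(- \frac{1}{3}\right) = - \frac{1}{18}$)
$p{\left(v \right)} = \left(\frac{53}{18} - v\right)^{2}$ ($p{\left(v \right)} = \left(\left(v \left(-1\right) + 3\right) - \frac{1}{18}\right)^{2} = \left(\left(- v + 3\right) - \frac{1}{18}\right)^{2} = \left(\left(3 - v\right) - \frac{1}{18}\right)^{2} = \left(\frac{53}{18} - v\right)^{2}$)
$p{\left(54 \right)} + \left(20763 - -24280\right) = \frac{\left(-53 + 18 \cdot 54\right)^{2}}{324} + \left(20763 - -24280\right) = \frac{\left(-53 + 972\right)^{2}}{324} + \left(20763 + 24280\right) = \frac{919^{2}}{324} + 45043 = \frac{1}{324} \cdot 844561 + 45043 = \frac{844561}{324} + 45043 = \frac{15438493}{324}$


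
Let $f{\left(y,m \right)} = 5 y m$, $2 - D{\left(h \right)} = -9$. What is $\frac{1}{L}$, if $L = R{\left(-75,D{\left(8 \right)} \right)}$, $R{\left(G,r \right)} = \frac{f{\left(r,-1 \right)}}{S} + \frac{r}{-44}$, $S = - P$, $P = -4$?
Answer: $- \frac{1}{14} \approx -0.071429$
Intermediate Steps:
$D{\left(h \right)} = 11$ ($D{\left(h \right)} = 2 - -9 = 2 + 9 = 11$)
$f{\left(y,m \right)} = 5 m y$
$S = 4$ ($S = \left(-1\right) \left(-4\right) = 4$)
$R{\left(G,r \right)} = - \frac{14 r}{11}$ ($R{\left(G,r \right)} = \frac{5 \left(-1\right) r}{4} + \frac{r}{-44} = - 5 r \frac{1}{4} + r \left(- \frac{1}{44}\right) = - \frac{5 r}{4} - \frac{r}{44} = - \frac{14 r}{11}$)
$L = -14$ ($L = \left(- \frac{14}{11}\right) 11 = -14$)
$\frac{1}{L} = \frac{1}{-14} = - \frac{1}{14}$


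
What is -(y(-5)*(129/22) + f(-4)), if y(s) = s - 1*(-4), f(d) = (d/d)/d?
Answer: 269/44 ≈ 6.1136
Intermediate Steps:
f(d) = 1/d
y(s) = 4 + s (y(s) = s + 4 = 4 + s)
-(y(-5)*(129/22) + f(-4)) = -((4 - 5)*(129/22) + 1/(-4)) = -(-129/22 - ¼) = -1*(-269/44) = 269/44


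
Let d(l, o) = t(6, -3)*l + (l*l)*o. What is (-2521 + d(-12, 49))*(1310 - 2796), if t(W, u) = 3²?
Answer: -6578522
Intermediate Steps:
t(W, u) = 9
d(l, o) = 9*l + o*l² (d(l, o) = 9*l + (l*l)*o = 9*l + l²*o = 9*l + o*l²)
(-2521 + d(-12, 49))*(1310 - 2796) = (-2521 - 12*(9 - 12*49))*(1310 - 2796) = (-2521 - 12*(9 - 588))*(-1486) = (-2521 - 12*(-579))*(-1486) = (-2521 + 6948)*(-1486) = 4427*(-1486) = -6578522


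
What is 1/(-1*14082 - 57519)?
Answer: -1/71601 ≈ -1.3966e-5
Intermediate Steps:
1/(-1*14082 - 57519) = 1/(-14082 - 57519) = 1/(-71601) = -1/71601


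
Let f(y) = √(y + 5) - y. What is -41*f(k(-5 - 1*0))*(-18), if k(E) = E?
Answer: 3690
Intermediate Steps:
f(y) = √(5 + y) - y
-41*f(k(-5 - 1*0))*(-18) = -41*(√(5 + (-5 - 1*0)) - (-5 - 1*0))*(-18) = -41*(√(5 + (-5 + 0)) - (-5 + 0))*(-18) = -41*(√(5 - 5) - 1*(-5))*(-18) = -41*(√0 + 5)*(-18) = -41*(0 + 5)*(-18) = -41*5*(-18) = -205*(-18) = 3690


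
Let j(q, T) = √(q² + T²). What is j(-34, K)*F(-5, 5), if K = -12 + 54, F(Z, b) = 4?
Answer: 8*√730 ≈ 216.15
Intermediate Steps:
K = 42
j(q, T) = √(T² + q²)
j(-34, K)*F(-5, 5) = √(42² + (-34)²)*4 = √(1764 + 1156)*4 = √2920*4 = (2*√730)*4 = 8*√730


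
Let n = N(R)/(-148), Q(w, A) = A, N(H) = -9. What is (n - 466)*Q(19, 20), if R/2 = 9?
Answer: -344795/37 ≈ -9318.8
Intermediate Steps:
R = 18 (R = 2*9 = 18)
n = 9/148 (n = -9/(-148) = -9*(-1/148) = 9/148 ≈ 0.060811)
(n - 466)*Q(19, 20) = (9/148 - 466)*20 = -68959/148*20 = -344795/37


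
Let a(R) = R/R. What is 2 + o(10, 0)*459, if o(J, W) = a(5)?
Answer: 461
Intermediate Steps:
a(R) = 1
o(J, W) = 1
2 + o(10, 0)*459 = 2 + 1*459 = 2 + 459 = 461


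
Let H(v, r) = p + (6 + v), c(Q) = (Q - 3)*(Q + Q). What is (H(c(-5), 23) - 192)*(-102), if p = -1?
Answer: 10914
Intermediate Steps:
c(Q) = 2*Q*(-3 + Q) (c(Q) = (-3 + Q)*(2*Q) = 2*Q*(-3 + Q))
H(v, r) = 5 + v (H(v, r) = -1 + (6 + v) = 5 + v)
(H(c(-5), 23) - 192)*(-102) = ((5 + 2*(-5)*(-3 - 5)) - 192)*(-102) = ((5 + 2*(-5)*(-8)) - 192)*(-102) = ((5 + 80) - 192)*(-102) = (85 - 192)*(-102) = -107*(-102) = 10914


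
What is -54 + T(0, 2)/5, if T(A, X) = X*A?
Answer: -54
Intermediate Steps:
T(A, X) = A*X
-54 + T(0, 2)/5 = -54 + (0*2)/5 = -54 + (1/5)*0 = -54 + 0 = -54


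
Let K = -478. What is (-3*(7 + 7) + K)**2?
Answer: 270400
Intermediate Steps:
(-3*(7 + 7) + K)**2 = (-3*(7 + 7) - 478)**2 = (-3*14 - 478)**2 = (-42 - 478)**2 = (-520)**2 = 270400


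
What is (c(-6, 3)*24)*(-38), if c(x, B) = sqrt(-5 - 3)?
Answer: -1824*I*sqrt(2) ≈ -2579.5*I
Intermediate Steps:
c(x, B) = 2*I*sqrt(2) (c(x, B) = sqrt(-8) = 2*I*sqrt(2))
(c(-6, 3)*24)*(-38) = ((2*I*sqrt(2))*24)*(-38) = (48*I*sqrt(2))*(-38) = -1824*I*sqrt(2)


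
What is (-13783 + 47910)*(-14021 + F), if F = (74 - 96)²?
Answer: -461977199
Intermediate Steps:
F = 484 (F = (-22)² = 484)
(-13783 + 47910)*(-14021 + F) = (-13783 + 47910)*(-14021 + 484) = 34127*(-13537) = -461977199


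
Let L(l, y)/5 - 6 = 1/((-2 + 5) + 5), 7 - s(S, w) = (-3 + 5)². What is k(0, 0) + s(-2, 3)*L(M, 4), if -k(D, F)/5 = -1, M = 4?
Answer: 775/8 ≈ 96.875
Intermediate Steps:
k(D, F) = 5 (k(D, F) = -5*(-1) = 5)
s(S, w) = 3 (s(S, w) = 7 - (-3 + 5)² = 7 - 1*2² = 7 - 1*4 = 7 - 4 = 3)
L(l, y) = 245/8 (L(l, y) = 30 + 5/((-2 + 5) + 5) = 30 + 5/(3 + 5) = 30 + 5/8 = 245/8)
k(0, 0) + s(-2, 3)*L(M, 4) = 5 + 3*(245/8) = 5 + 735/8 = 775/8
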